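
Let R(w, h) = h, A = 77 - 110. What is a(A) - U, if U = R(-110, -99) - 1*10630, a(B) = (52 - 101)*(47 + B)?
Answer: 10043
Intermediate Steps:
A = -33
a(B) = -2303 - 49*B (a(B) = -49*(47 + B) = -2303 - 49*B)
U = -10729 (U = -99 - 1*10630 = -99 - 10630 = -10729)
a(A) - U = (-2303 - 49*(-33)) - 1*(-10729) = (-2303 + 1617) + 10729 = -686 + 10729 = 10043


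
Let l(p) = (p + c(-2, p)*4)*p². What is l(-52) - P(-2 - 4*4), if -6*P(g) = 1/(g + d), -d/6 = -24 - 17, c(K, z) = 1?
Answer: -177555455/1368 ≈ -1.2979e+5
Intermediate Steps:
l(p) = p²*(4 + p) (l(p) = (p + 1*4)*p² = (p + 4)*p² = (4 + p)*p² = p²*(4 + p))
d = 246 (d = -6*(-24 - 17) = -6*(-41) = 246)
P(g) = -1/(6*(246 + g)) (P(g) = -1/(6*(g + 246)) = -1/(6*(246 + g)))
l(-52) - P(-2 - 4*4) = (-52)²*(4 - 52) - (-1)/(1476 + 6*(-2 - 4*4)) = 2704*(-48) - (-1)/(1476 + 6*(-2 - 16)) = -129792 - (-1)/(1476 + 6*(-18)) = -129792 - (-1)/(1476 - 108) = -129792 - (-1)/1368 = -129792 - 1*(-1/1368) = -129792 + 1/1368 = -177555455/1368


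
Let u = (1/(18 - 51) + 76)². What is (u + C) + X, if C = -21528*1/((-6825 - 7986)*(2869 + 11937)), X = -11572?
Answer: -20988401675047/3618312489 ≈ -5800.6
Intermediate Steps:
u = 6285049/1089 (u = (1/(-33) + 76)² = (-1/33 + 76)² = (2507/33)² = 6285049/1089 ≈ 5771.4)
C = 3588/36548611 (C = -21528/(14806*(-14811)) = -21528/(-219291666) = -21528*(-1/219291666) = 3588/36548611 ≈ 9.8171e-5)
(u + C) + X = (6285049/1089 + 3588/36548611) - 11572 = 20882710447661/3618312489 - 11572 = -20988401675047/3618312489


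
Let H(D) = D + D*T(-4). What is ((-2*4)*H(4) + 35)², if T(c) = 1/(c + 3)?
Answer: 1225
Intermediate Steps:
T(c) = 1/(3 + c)
H(D) = 0 (H(D) = D + D/(3 - 4) = D + D/(-1) = D + D*(-1) = D - D = 0)
((-2*4)*H(4) + 35)² = (-2*4*0 + 35)² = (-8*0 + 35)² = (0 + 35)² = 35² = 1225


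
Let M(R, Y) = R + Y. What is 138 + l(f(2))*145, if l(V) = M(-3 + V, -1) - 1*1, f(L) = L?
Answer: -297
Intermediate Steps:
l(V) = -5 + V (l(V) = ((-3 + V) - 1) - 1*1 = (-4 + V) - 1 = -5 + V)
138 + l(f(2))*145 = 138 + (-5 + 2)*145 = 138 - 3*145 = 138 - 435 = -297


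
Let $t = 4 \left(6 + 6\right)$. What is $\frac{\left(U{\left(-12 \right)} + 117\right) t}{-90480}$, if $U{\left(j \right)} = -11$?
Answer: $- \frac{106}{1885} \approx -0.056233$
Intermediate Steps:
$t = 48$ ($t = 4 \cdot 12 = 48$)
$\frac{\left(U{\left(-12 \right)} + 117\right) t}{-90480} = \frac{\left(-11 + 117\right) 48}{-90480} = 106 \cdot 48 \left(- \frac{1}{90480}\right) = 5088 \left(- \frac{1}{90480}\right) = - \frac{106}{1885}$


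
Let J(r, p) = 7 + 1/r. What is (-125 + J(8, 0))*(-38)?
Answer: 17917/4 ≈ 4479.3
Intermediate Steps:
(-125 + J(8, 0))*(-38) = (-125 + (7 + 1/8))*(-38) = (-125 + (7 + ⅛))*(-38) = (-125 + 57/8)*(-38) = -943/8*(-38) = 17917/4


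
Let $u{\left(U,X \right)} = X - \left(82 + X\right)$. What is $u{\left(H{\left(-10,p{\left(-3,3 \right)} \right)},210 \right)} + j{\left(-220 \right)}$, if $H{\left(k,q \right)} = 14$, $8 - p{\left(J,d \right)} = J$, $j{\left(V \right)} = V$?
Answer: $-302$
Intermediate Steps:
$p{\left(J,d \right)} = 8 - J$
$u{\left(U,X \right)} = -82$
$u{\left(H{\left(-10,p{\left(-3,3 \right)} \right)},210 \right)} + j{\left(-220 \right)} = -82 - 220 = -302$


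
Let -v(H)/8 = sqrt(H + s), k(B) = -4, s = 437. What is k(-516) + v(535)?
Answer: -4 - 144*sqrt(3) ≈ -253.42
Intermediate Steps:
v(H) = -8*sqrt(437 + H) (v(H) = -8*sqrt(H + 437) = -8*sqrt(437 + H))
k(-516) + v(535) = -4 - 8*sqrt(437 + 535) = -4 - 144*sqrt(3)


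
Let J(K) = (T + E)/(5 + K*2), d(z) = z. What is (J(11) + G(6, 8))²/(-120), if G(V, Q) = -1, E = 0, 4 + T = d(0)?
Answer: -961/87480 ≈ -0.010985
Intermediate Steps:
T = -4 (T = -4 + 0 = -4)
J(K) = -4/(5 + 2*K) (J(K) = (-4 + 0)/(5 + K*2) = -4/(5 + 2*K))
(J(11) + G(6, 8))²/(-120) = (-4/(5 + 2*11) - 1)²/(-120) = (-4/(5 + 22) - 1)²*(-1/120) = (-4/27 - 1)²*(-1/120) = (-31/27)²*(-1/120) = (961/729)*(-1/120) = -961/87480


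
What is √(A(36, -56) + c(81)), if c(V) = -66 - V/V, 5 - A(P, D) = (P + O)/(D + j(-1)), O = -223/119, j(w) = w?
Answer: I*√2825017755/6783 ≈ 7.8359*I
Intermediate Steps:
O = -223/119 (O = -223*1/119 = -223/119 ≈ -1.8739)
A(P, D) = 5 - (-223/119 + P)/(-1 + D) (A(P, D) = 5 - (P - 223/119)/(D - 1) = 5 - (-223/119 + P)/(-1 + D))
c(V) = -67 (c(V) = -66 - 1*1 = -66 - 1 = -67)
√(A(36, -56) + c(81)) = √((-372/119 - 1*36 + 5*(-56))/(-1 - 56) - 67) = √((-372/119 - 36 - 280)/(-57) - 67) = √(-1/57*(-37976/119) - 67) = √(37976/6783 - 67) = √(-416485/6783) = I*√2825017755/6783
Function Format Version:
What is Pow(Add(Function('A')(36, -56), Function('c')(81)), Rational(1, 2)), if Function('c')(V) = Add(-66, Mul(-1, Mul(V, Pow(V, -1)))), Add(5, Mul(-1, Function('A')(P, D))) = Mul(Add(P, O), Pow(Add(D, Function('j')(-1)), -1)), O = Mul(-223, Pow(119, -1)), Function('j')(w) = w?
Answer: Mul(Rational(1, 6783), I, Pow(2825017755, Rational(1, 2))) ≈ Mul(7.8359, I)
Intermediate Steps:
O = Rational(-223, 119) (O = Mul(-223, Rational(1, 119)) = Rational(-223, 119) ≈ -1.8739)
Function('A')(P, D) = Add(5, Mul(-1, Pow(Add(-1, D), -1), Add(Rational(-223, 119), P))) (Function('A')(P, D) = Add(5, Mul(-1, Mul(Add(P, Rational(-223, 119)), Pow(Add(D, -1), -1)))) = Add(5, Mul(-1, Mul(Add(Rational(-223, 119), P), Pow(Add(-1, D), -1)))) = Add(5, Mul(-1, Mul(Pow(Add(-1, D), -1), Add(Rational(-223, 119), P)))) = Add(5, Mul(-1, Pow(Add(-1, D), -1), Add(Rational(-223, 119), P))))
Function('c')(V) = -67 (Function('c')(V) = Add(-66, Mul(-1, 1)) = Add(-66, -1) = -67)
Pow(Add(Function('A')(36, -56), Function('c')(81)), Rational(1, 2)) = Pow(Add(Mul(Pow(Add(-1, -56), -1), Add(Rational(-372, 119), Mul(-1, 36), Mul(5, -56))), -67), Rational(1, 2)) = Pow(Add(Mul(Pow(-57, -1), Add(Rational(-372, 119), -36, -280)), -67), Rational(1, 2)) = Pow(Add(Mul(Rational(-1, 57), Rational(-37976, 119)), -67), Rational(1, 2)) = Pow(Add(Rational(37976, 6783), -67), Rational(1, 2)) = Pow(Rational(-416485, 6783), Rational(1, 2)) = Mul(Rational(1, 6783), I, Pow(2825017755, Rational(1, 2)))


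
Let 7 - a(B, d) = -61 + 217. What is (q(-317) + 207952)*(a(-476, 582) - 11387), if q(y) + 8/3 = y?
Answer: -7185739792/3 ≈ -2.3952e+9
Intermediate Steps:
q(y) = -8/3 + y
a(B, d) = -149 (a(B, d) = 7 - (-61 + 217) = 7 - 1*156 = 7 - 156 = -149)
(q(-317) + 207952)*(a(-476, 582) - 11387) = ((-8/3 - 317) + 207952)*(-149 - 11387) = (-959/3 + 207952)*(-11536) = (622897/3)*(-11536) = -7185739792/3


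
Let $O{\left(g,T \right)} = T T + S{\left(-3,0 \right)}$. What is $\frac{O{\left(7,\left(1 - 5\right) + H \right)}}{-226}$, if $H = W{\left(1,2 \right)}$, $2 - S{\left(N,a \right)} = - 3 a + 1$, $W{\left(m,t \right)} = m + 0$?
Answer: $- \frac{5}{113} \approx -0.044248$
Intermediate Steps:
$W{\left(m,t \right)} = m$
$S{\left(N,a \right)} = 1 + 3 a$ ($S{\left(N,a \right)} = 2 - \left(- 3 a + 1\right) = 2 - \left(1 - 3 a\right) = 2 + \left(-1 + 3 a\right) = 1 + 3 a$)
$H = 1$
$O{\left(g,T \right)} = 1 + T^{2}$ ($O{\left(g,T \right)} = T T + \left(1 + 3 \cdot 0\right) = T^{2} + \left(1 + 0\right) = T^{2} + 1 = 1 + T^{2}$)
$\frac{O{\left(7,\left(1 - 5\right) + H \right)}}{-226} = \frac{1 + \left(\left(1 - 5\right) + 1\right)^{2}}{-226} = \left(1 + \left(-4 + 1\right)^{2}\right) \left(- \frac{1}{226}\right) = \left(1 + \left(-3\right)^{2}\right) \left(- \frac{1}{226}\right) = \left(1 + 9\right) \left(- \frac{1}{226}\right) = 10 \left(- \frac{1}{226}\right) = - \frac{5}{113}$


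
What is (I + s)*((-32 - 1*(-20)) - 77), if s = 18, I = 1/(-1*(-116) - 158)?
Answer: -67195/42 ≈ -1599.9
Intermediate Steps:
I = -1/42 (I = 1/(116 - 158) = 1/(-42) = -1/42 ≈ -0.023810)
(I + s)*((-32 - 1*(-20)) - 77) = (-1/42 + 18)*((-32 - 1*(-20)) - 77) = 755*((-32 + 20) - 77)/42 = 755*(-12 - 77)/42 = (755/42)*(-89) = -67195/42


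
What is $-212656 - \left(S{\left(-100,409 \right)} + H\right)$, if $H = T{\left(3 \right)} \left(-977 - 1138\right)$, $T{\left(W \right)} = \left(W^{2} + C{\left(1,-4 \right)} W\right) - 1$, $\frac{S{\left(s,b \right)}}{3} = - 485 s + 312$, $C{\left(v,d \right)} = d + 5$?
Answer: $-335827$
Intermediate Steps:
$C{\left(v,d \right)} = 5 + d$
$S{\left(s,b \right)} = 936 - 1455 s$ ($S{\left(s,b \right)} = 3 \left(- 485 s + 312\right) = 3 \left(312 - 485 s\right) = 936 - 1455 s$)
$T{\left(W \right)} = -1 + W + W^{2}$ ($T{\left(W \right)} = \left(W^{2} + \left(5 - 4\right) W\right) - 1 = \left(W^{2} + 1 W\right) - 1 = \left(W^{2} + W\right) - 1 = \left(W + W^{2}\right) - 1 = -1 + W + W^{2}$)
$H = -23265$ ($H = \left(-1 + 3 + 3^{2}\right) \left(-977 - 1138\right) = \left(-1 + 3 + 9\right) \left(-2115\right) = 11 \left(-2115\right) = -23265$)
$-212656 - \left(S{\left(-100,409 \right)} + H\right) = -212656 - \left(\left(936 - -145500\right) - 23265\right) = -212656 - \left(\left(936 + 145500\right) - 23265\right) = -212656 - \left(146436 - 23265\right) = -212656 - 123171 = -335827$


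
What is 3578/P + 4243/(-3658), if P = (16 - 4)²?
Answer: 3119333/131688 ≈ 23.687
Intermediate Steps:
P = 144 (P = 12² = 144)
3578/P + 4243/(-3658) = 3578/144 + 4243/(-3658) = 3578*(1/144) + 4243*(-1/3658) = 1789/72 - 4243/3658 = 3119333/131688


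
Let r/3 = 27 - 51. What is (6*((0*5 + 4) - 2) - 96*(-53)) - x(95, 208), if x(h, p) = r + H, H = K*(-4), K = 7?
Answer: 5200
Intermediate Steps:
H = -28 (H = 7*(-4) = -28)
r = -72 (r = 3*(27 - 51) = 3*(-24) = -72)
x(h, p) = -100 (x(h, p) = -72 - 28 = -100)
(6*((0*5 + 4) - 2) - 96*(-53)) - x(95, 208) = (6*((0*5 + 4) - 2) - 96*(-53)) - 1*(-100) = (6*((0 + 4) - 2) + 5088) + 100 = (6*(4 - 2) + 5088) + 100 = (6*2 + 5088) + 100 = (12 + 5088) + 100 = 5100 + 100 = 5200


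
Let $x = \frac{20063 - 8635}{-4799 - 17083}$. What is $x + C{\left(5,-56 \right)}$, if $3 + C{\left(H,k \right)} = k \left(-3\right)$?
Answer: $\frac{1799551}{10941} \approx 164.48$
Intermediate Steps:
$C{\left(H,k \right)} = -3 - 3 k$ ($C{\left(H,k \right)} = -3 + k \left(-3\right) = -3 - 3 k$)
$x = - \frac{5714}{10941}$ ($x = \frac{11428}{-21882} = 11428 \left(- \frac{1}{21882}\right) = - \frac{5714}{10941} \approx -0.52226$)
$x + C{\left(5,-56 \right)} = - \frac{5714}{10941} - -165 = - \frac{5714}{10941} + \left(-3 + 168\right) = - \frac{5714}{10941} + 165 = \frac{1799551}{10941}$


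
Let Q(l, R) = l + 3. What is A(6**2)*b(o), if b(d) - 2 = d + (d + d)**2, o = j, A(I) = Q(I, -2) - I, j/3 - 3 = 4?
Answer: 5361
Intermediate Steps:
j = 21 (j = 9 + 3*4 = 9 + 12 = 21)
Q(l, R) = 3 + l
A(I) = 3 (A(I) = (3 + I) - I = 3)
o = 21
b(d) = 2 + d + 4*d**2 (b(d) = 2 + (d + (d + d)**2) = 2 + (d + (2*d)**2) = 2 + (d + 4*d**2) = 2 + d + 4*d**2)
A(6**2)*b(o) = 3*(2 + 21 + 4*21**2) = 3*(2 + 21 + 4*441) = 3*(2 + 21 + 1764) = 3*1787 = 5361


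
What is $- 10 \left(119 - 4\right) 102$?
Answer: $-117300$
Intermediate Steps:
$- 10 \left(119 - 4\right) 102 = - 10 \cdot 115 \cdot 102 = \left(-10\right) 11730 = -117300$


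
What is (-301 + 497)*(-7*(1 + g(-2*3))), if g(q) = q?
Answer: 6860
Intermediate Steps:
(-301 + 497)*(-7*(1 + g(-2*3))) = (-301 + 497)*(-7*(1 - 2*3)) = 196*(-7*(1 - 6)) = 196*(-7*(-5)) = 196*35 = 6860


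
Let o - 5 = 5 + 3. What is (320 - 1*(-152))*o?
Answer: 6136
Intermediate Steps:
o = 13 (o = 5 + (5 + 3) = 5 + 8 = 13)
(320 - 1*(-152))*o = (320 - 1*(-152))*13 = (320 + 152)*13 = 472*13 = 6136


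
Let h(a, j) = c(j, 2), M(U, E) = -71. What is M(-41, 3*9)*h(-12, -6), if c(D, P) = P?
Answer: -142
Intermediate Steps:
h(a, j) = 2
M(-41, 3*9)*h(-12, -6) = -71*2 = -142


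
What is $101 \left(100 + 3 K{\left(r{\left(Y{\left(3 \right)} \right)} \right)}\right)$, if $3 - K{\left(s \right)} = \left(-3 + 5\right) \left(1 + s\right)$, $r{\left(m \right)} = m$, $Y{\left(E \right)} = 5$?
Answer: $7373$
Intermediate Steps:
$K{\left(s \right)} = 1 - 2 s$ ($K{\left(s \right)} = 3 - \left(-3 + 5\right) \left(1 + s\right) = 3 - 2 \left(1 + s\right) = 3 - \left(2 + 2 s\right) = 1 - 2 s$)
$101 \left(100 + 3 K{\left(r{\left(Y{\left(3 \right)} \right)} \right)}\right) = 101 \left(100 + 3 \left(1 - 10\right)\right) = 101 \left(100 + 3 \left(-9\right)\right) = 101 \left(100 - 27\right) = 101 \cdot 73 = 7373$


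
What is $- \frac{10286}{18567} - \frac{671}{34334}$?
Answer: $- \frac{365617981}{637479378} \approx -0.57354$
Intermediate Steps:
$- \frac{10286}{18567} - \frac{671}{34334} = - \frac{365617981}{637479378}$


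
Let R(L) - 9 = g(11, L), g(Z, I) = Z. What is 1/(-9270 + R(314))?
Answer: -1/9250 ≈ -0.00010811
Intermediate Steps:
R(L) = 20 (R(L) = 9 + 11 = 20)
1/(-9270 + R(314)) = 1/(-9270 + 20) = 1/(-9250) = -1/9250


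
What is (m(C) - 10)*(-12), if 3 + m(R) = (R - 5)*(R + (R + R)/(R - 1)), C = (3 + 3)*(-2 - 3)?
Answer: -360564/31 ≈ -11631.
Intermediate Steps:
C = -30 (C = 6*(-5) = -30)
m(R) = -3 + (-5 + R)*(R + 2*R/(-1 + R)) (m(R) = -3 + (R - 5)*(R + (R + R)/(R - 1)) = -3 + (-5 + R)*(R + (2*R)/(-1 + R)) = -3 + (-5 + R)*(R + 2*R/(-1 + R)))
(m(C) - 10)*(-12) = ((3 + (-30)**3 - 8*(-30) - 4*(-30)**2)/(-1 - 30) - 10)*(-12) = ((3 - 27000 + 240 - 4*900)/(-31) - 10)*(-12) = (-(3 - 27000 + 240 - 3600)/31 - 10)*(-12) = (-1/31*(-30357) - 10)*(-12) = (30357/31 - 10)*(-12) = (30047/31)*(-12) = -360564/31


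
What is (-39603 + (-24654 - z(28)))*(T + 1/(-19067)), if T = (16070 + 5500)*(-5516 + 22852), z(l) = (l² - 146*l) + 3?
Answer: -434608154189650084/19067 ≈ -2.2794e+13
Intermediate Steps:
z(l) = 3 + l² - 146*l
T = 373937520 (T = 21570*17336 = 373937520)
(-39603 + (-24654 - z(28)))*(T + 1/(-19067)) = (-39603 + (-24654 - (3 + 28² - 146*28)))*(373937520 + 1/(-19067)) = (-39603 + (-24654 - (3 + 784 - 4088)))*(373937520 - 1/19067) = (-39603 + (-24654 - 1*(-3301)))*(7129866693839/19067) = (-39603 + (-24654 + 3301))*(7129866693839/19067) = (-39603 - 21353)*(7129866693839/19067) = -60956*7129866693839/19067 = -434608154189650084/19067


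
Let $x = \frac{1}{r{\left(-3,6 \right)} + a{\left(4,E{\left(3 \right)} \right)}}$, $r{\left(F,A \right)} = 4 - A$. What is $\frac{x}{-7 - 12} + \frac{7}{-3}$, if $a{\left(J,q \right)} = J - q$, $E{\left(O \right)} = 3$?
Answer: $- \frac{130}{57} \approx -2.2807$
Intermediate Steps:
$x = -1$ ($x = \frac{1}{\left(4 - 6\right) + \left(4 - 3\right)} = \frac{1}{-2 + 1} = \frac{1}{-1} = -1$)
$\frac{x}{-7 - 12} + \frac{7}{-3} = - \frac{1}{-7 - 12} + \frac{7}{-3} = - \frac{1}{-19} + 7 \left(- \frac{1}{3}\right) = \left(-1\right) \left(- \frac{1}{19}\right) - \frac{7}{3} = \frac{1}{19} - \frac{7}{3} = - \frac{130}{57}$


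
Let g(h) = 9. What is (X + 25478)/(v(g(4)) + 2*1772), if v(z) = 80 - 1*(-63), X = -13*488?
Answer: 6378/1229 ≈ 5.1896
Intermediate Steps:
X = -6344
v(z) = 143 (v(z) = 80 + 63 = 143)
(X + 25478)/(v(g(4)) + 2*1772) = (-6344 + 25478)/(143 + 2*1772) = 19134/(143 + 3544) = 19134/3687 = 19134*(1/3687) = 6378/1229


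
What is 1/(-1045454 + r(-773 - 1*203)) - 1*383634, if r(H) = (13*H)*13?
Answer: -464349826333/1210398 ≈ -3.8363e+5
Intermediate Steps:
r(H) = 169*H
1/(-1045454 + r(-773 - 1*203)) - 1*383634 = 1/(-1045454 + 169*(-773 - 1*203)) - 1*383634 = 1/(-1045454 + 169*(-773 - 203)) - 383634 = 1/(-1045454 + 169*(-976)) - 383634 = 1/(-1045454 - 164944) - 383634 = 1/(-1210398) - 383634 = -1/1210398 - 383634 = -464349826333/1210398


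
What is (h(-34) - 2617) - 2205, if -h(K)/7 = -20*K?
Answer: -9582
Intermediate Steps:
h(K) = 140*K (h(K) = -(-140)*K = 140*K)
(h(-34) - 2617) - 2205 = (140*(-34) - 2617) - 2205 = (-4760 - 2617) - 2205 = -7377 - 2205 = -9582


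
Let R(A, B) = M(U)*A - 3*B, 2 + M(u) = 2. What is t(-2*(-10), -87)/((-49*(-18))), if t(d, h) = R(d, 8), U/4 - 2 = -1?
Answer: -4/147 ≈ -0.027211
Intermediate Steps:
U = 4 (U = 8 + 4*(-1) = 8 - 4 = 4)
M(u) = 0 (M(u) = -2 + 2 = 0)
R(A, B) = -3*B (R(A, B) = 0*A - 3*B = 0 - 3*B = -3*B)
t(d, h) = -24 (t(d, h) = -3*8 = -24)
t(-2*(-10), -87)/((-49*(-18))) = -24/((-49*(-18))) = -24/882 = -24*1/882 = -4/147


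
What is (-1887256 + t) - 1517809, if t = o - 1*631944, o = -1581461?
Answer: -5618470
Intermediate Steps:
t = -2213405 (t = -1581461 - 1*631944 = -1581461 - 631944 = -2213405)
(-1887256 + t) - 1517809 = (-1887256 - 2213405) - 1517809 = -4100661 - 1517809 = -5618470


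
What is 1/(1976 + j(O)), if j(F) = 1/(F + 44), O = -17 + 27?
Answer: 54/106705 ≈ 0.00050607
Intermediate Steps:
O = 10
j(F) = 1/(44 + F)
1/(1976 + j(O)) = 1/(1976 + 1/(44 + 10)) = 1/(1976 + 1/54) = 1/(106705/54) = 54/106705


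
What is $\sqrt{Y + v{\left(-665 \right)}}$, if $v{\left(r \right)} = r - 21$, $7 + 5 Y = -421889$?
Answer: $\frac{i \sqrt{2126630}}{5} \approx 291.66 i$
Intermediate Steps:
$Y = - \frac{421896}{5}$ ($Y = - \frac{7}{5} + \frac{1}{5} \left(-421889\right) = - \frac{7}{5} - \frac{421889}{5} = - \frac{421896}{5} \approx -84379.0$)
$v{\left(r \right)} = -21 + r$
$\sqrt{Y + v{\left(-665 \right)}} = \sqrt{- \frac{421896}{5} - 686} = \sqrt{- \frac{425326}{5}} = \frac{i \sqrt{2126630}}{5}$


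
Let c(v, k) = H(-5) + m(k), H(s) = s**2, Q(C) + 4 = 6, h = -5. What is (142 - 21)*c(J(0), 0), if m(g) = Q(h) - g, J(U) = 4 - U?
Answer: 3267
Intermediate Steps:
Q(C) = 2 (Q(C) = -4 + 6 = 2)
m(g) = 2 - g
c(v, k) = 27 - k (c(v, k) = (-5)**2 + (2 - k) = 25 + (2 - k) = 27 - k)
(142 - 21)*c(J(0), 0) = (142 - 21)*(27 - 1*0) = 121*(27 + 0) = 121*27 = 3267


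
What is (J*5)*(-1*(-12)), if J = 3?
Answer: 180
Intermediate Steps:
(J*5)*(-1*(-12)) = (3*5)*(-1*(-12)) = 15*12 = 180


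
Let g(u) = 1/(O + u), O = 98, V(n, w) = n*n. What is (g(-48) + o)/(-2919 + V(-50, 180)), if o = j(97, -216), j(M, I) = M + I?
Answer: 5949/20950 ≈ 0.28396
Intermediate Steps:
V(n, w) = n**2
j(M, I) = I + M
o = -119 (o = -216 + 97 = -119)
g(u) = 1/(98 + u)
(g(-48) + o)/(-2919 + V(-50, 180)) = (1/(98 - 48) - 119)/(-2919 + (-50)**2) = (1/50 - 119)/(-2919 + 2500) = (1/50 - 119)/(-419) = -5949/50*(-1/419) = 5949/20950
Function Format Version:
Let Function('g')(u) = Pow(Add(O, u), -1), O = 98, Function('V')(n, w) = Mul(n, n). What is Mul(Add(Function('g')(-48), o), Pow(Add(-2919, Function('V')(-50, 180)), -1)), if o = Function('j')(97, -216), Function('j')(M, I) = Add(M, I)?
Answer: Rational(5949, 20950) ≈ 0.28396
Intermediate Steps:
Function('V')(n, w) = Pow(n, 2)
Function('j')(M, I) = Add(I, M)
o = -119 (o = Add(-216, 97) = -119)
Function('g')(u) = Pow(Add(98, u), -1)
Mul(Add(Function('g')(-48), o), Pow(Add(-2919, Function('V')(-50, 180)), -1)) = Mul(Add(Pow(Add(98, -48), -1), -119), Pow(Add(-2919, Pow(-50, 2)), -1)) = Mul(Add(Pow(50, -1), -119), Pow(Add(-2919, 2500), -1)) = Mul(Add(Rational(1, 50), -119), Pow(-419, -1)) = Mul(Rational(-5949, 50), Rational(-1, 419)) = Rational(5949, 20950)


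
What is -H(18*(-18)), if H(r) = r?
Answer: 324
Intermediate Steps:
-H(18*(-18)) = -18*(-18) = -1*(-324) = 324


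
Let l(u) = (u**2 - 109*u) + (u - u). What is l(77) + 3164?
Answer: 700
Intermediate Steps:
l(u) = u**2 - 109*u (l(u) = (u**2 - 109*u) + 0 = u**2 - 109*u)
l(77) + 3164 = 77*(-109 + 77) + 3164 = 77*(-32) + 3164 = -2464 + 3164 = 700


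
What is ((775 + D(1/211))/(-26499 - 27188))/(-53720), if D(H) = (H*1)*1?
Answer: 81763/304268925020 ≈ 2.6872e-7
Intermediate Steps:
D(H) = H (D(H) = H*1 = H)
((775 + D(1/211))/(-26499 - 27188))/(-53720) = ((775 + 1/211)/(-26499 - 27188))/(-53720) = ((775 + 1/211)/(-53687))*(-1/53720) = ((163526/211)*(-1/53687))*(-1/53720) = -163526/11327957*(-1/53720) = 81763/304268925020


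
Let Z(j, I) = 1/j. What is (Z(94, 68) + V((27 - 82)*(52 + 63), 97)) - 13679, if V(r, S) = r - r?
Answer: -1285825/94 ≈ -13679.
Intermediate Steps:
V(r, S) = 0
(Z(94, 68) + V((27 - 82)*(52 + 63), 97)) - 13679 = (1/94 + 0) - 13679 = 1/94 - 13679 = -1285825/94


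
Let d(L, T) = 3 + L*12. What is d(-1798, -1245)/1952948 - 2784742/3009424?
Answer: -687922327921/734656072744 ≈ -0.93639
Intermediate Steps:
d(L, T) = 3 + 12*L
d(-1798, -1245)/1952948 - 2784742/3009424 = (3 + 12*(-1798))/1952948 - 2784742/3009424 = (3 - 21576)*(1/1952948) - 2784742*1/3009424 = -21573*1/1952948 - 1392371/1504712 = -21573/1952948 - 1392371/1504712 = -687922327921/734656072744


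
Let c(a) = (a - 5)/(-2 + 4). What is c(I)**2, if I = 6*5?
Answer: 625/4 ≈ 156.25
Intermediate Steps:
I = 30
c(a) = -5/2 + a/2 (c(a) = (-5 + a)/2 = (-5 + a)*(1/2) = -5/2 + a/2)
c(I)**2 = (-5/2 + (1/2)*30)**2 = (-5/2 + 15)**2 = (25/2)**2 = 625/4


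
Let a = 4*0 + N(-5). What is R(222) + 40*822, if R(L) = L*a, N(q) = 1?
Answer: 33102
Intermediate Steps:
a = 1 (a = 4*0 + 1 = 0 + 1 = 1)
R(L) = L (R(L) = L*1 = L)
R(222) + 40*822 = 222 + 40*822 = 222 + 32880 = 33102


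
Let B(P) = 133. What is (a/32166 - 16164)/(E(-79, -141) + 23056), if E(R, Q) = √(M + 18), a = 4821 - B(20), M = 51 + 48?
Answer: -5993713107008/8549385362577 + 259963268*√13/2849795120859 ≈ -0.70074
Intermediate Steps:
M = 99
a = 4688 (a = 4821 - 1*133 = 4821 - 133 = 4688)
E(R, Q) = 3*√13 (E(R, Q) = √(99 + 18) = √117 = 3*√13)
(a/32166 - 16164)/(E(-79, -141) + 23056) = (4688/32166 - 16164)/(3*√13 + 23056) = (4688*(1/32166) - 16164)/(23056 + 3*√13) = (2344/16083 - 16164)/(23056 + 3*√13) = -259963268/(16083*(23056 + 3*√13))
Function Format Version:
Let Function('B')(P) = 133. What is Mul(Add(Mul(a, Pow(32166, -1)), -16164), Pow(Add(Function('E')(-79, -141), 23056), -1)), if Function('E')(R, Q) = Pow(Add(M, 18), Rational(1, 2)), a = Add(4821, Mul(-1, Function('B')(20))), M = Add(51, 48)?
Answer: Add(Rational(-5993713107008, 8549385362577), Mul(Rational(259963268, 2849795120859), Pow(13, Rational(1, 2)))) ≈ -0.70074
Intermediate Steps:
M = 99
a = 4688 (a = Add(4821, Mul(-1, 133)) = Add(4821, -133) = 4688)
Function('E')(R, Q) = Mul(3, Pow(13, Rational(1, 2))) (Function('E')(R, Q) = Pow(Add(99, 18), Rational(1, 2)) = Pow(117, Rational(1, 2)) = Mul(3, Pow(13, Rational(1, 2))))
Mul(Add(Mul(a, Pow(32166, -1)), -16164), Pow(Add(Function('E')(-79, -141), 23056), -1)) = Mul(Add(Mul(4688, Pow(32166, -1)), -16164), Pow(Add(Mul(3, Pow(13, Rational(1, 2))), 23056), -1)) = Mul(Add(Mul(4688, Rational(1, 32166)), -16164), Pow(Add(23056, Mul(3, Pow(13, Rational(1, 2)))), -1)) = Mul(Add(Rational(2344, 16083), -16164), Pow(Add(23056, Mul(3, Pow(13, Rational(1, 2)))), -1)) = Mul(Rational(-259963268, 16083), Pow(Add(23056, Mul(3, Pow(13, Rational(1, 2)))), -1))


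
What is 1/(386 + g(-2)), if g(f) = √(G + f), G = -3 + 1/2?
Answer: 772/298001 - 3*I*√2/298001 ≈ 0.0025906 - 1.4237e-5*I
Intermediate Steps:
G = -5/2 (G = -3 + ½ = -5/2 ≈ -2.5000)
g(f) = √(-5/2 + f)
1/(386 + g(-2)) = 1/(386 + √(-10 + 4*(-2))/2) = 1/(386 + √(-10 - 8)/2) = 1/(386 + √(-18)/2) = 1/(386 + (3*I*√2)/2) = 1/(386 + 3*I*√2/2)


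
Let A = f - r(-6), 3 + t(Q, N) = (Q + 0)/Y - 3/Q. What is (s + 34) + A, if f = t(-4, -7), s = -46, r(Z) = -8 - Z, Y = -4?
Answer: -45/4 ≈ -11.250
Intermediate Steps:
t(Q, N) = -3 - 3/Q - Q/4 (t(Q, N) = -3 + ((Q + 0)/(-4) - 3/Q) = -3 + (Q*(-1/4) - 3/Q) = -3 + (-Q/4 - 3/Q) = -3 + (-3/Q - Q/4) = -3 - 3/Q - Q/4)
f = -5/4 (f = -3 - 3/(-4) - 1/4*(-4) = -3 - 3*(-1/4) + 1 = -3 + 3/4 + 1 = -5/4 ≈ -1.2500)
A = 3/4 (A = -5/4 - (-8 - 1*(-6)) = -5/4 - (-8 + 6) = -5/4 - 1*(-2) = -5/4 + 2 = 3/4 ≈ 0.75000)
(s + 34) + A = (-46 + 34) + 3/4 = -12 + 3/4 = -45/4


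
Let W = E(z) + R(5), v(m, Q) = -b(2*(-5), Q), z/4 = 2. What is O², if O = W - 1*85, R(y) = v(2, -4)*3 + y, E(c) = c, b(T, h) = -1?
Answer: 4761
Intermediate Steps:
z = 8 (z = 4*2 = 8)
v(m, Q) = 1 (v(m, Q) = -1*(-1) = 1)
R(y) = 3 + y (R(y) = 1*3 + y = 3 + y)
W = 16 (W = 8 + (3 + 5) = 8 + 8 = 16)
O = -69 (O = 16 - 1*85 = 16 - 85 = -69)
O² = (-69)² = 4761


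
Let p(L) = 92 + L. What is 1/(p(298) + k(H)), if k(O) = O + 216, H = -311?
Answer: 1/295 ≈ 0.0033898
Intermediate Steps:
k(O) = 216 + O
1/(p(298) + k(H)) = 1/((92 + 298) + (216 - 311)) = 1/(390 - 95) = 1/295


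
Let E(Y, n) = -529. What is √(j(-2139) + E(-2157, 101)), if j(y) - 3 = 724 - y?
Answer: √2337 ≈ 48.343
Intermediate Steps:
j(y) = 727 - y (j(y) = 3 + (724 - y) = 727 - y)
√(j(-2139) + E(-2157, 101)) = √((727 - 1*(-2139)) - 529) = √((727 + 2139) - 529) = √(2866 - 529) = √2337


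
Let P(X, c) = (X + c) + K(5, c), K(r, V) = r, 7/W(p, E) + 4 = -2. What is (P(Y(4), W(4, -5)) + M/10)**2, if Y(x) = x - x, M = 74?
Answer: 113569/900 ≈ 126.19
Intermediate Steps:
W(p, E) = -7/6 (W(p, E) = 7/(-4 - 2) = 7/(-6) = 7*(-1/6) = -7/6)
Y(x) = 0
P(X, c) = 5 + X + c (P(X, c) = (X + c) + 5 = 5 + X + c)
(P(Y(4), W(4, -5)) + M/10)**2 = ((5 + 0 - 7/6) + 74/10)**2 = (23/6 + 74*(1/10))**2 = (23/6 + 37/5)**2 = (337/30)**2 = 113569/900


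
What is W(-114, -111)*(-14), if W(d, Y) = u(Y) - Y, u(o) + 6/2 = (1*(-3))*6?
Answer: -1260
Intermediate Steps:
u(o) = -21 (u(o) = -3 + (1*(-3))*6 = -3 - 3*6 = -3 - 18 = -21)
W(d, Y) = -21 - Y
W(-114, -111)*(-14) = (-21 - 1*(-111))*(-14) = (-21 + 111)*(-14) = 90*(-14) = -1260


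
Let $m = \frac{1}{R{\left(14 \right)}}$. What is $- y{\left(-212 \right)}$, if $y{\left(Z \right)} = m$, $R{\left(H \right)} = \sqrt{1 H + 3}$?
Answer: $- \frac{\sqrt{17}}{17} \approx -0.24254$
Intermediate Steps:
$R{\left(H \right)} = \sqrt{3 + H}$ ($R{\left(H \right)} = \sqrt{H + 3} = \sqrt{3 + H}$)
$m = \frac{\sqrt{17}}{17}$ ($m = \frac{1}{\sqrt{3 + 14}} = \frac{1}{\sqrt{17}} = \frac{\sqrt{17}}{17} \approx 0.24254$)
$y{\left(Z \right)} = \frac{\sqrt{17}}{17}$
$- y{\left(-212 \right)} = - \frac{\sqrt{17}}{17}$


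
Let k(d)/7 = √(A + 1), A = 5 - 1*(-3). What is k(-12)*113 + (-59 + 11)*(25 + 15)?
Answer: 453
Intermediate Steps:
A = 8 (A = 5 + 3 = 8)
k(d) = 21 (k(d) = 7*√(8 + 1) = 7*√9 = 7*3 = 21)
k(-12)*113 + (-59 + 11)*(25 + 15) = 21*113 + (-59 + 11)*(25 + 15) = 2373 - 48*40 = 2373 - 1920 = 453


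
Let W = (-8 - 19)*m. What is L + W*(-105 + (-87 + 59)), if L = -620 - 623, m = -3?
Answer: -12016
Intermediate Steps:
L = -1243
W = 81 (W = (-8 - 19)*(-3) = -27*(-3) = 81)
L + W*(-105 + (-87 + 59)) = -1243 + 81*(-105 + (-87 + 59)) = -1243 + 81*(-105 - 28) = -1243 + 81*(-133) = -1243 - 10773 = -12016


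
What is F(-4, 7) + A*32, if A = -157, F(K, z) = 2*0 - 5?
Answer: -5029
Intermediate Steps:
F(K, z) = -5 (F(K, z) = 0 - 5 = -5)
F(-4, 7) + A*32 = -5 - 157*32 = -5 - 5024 = -5029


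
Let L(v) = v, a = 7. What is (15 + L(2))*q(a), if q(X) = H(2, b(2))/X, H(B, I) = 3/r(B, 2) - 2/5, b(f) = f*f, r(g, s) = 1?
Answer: 221/35 ≈ 6.3143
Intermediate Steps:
b(f) = f²
H(B, I) = 13/5 (H(B, I) = 3/1 - 2/5 = 3*1 - 2*⅕ = 3 - ⅖ = 13/5)
q(X) = 13/(5*X)
(15 + L(2))*q(a) = (15 + 2)*((13/5)/7) = 17*((13/5)*(⅐)) = 17*(13/35) = 221/35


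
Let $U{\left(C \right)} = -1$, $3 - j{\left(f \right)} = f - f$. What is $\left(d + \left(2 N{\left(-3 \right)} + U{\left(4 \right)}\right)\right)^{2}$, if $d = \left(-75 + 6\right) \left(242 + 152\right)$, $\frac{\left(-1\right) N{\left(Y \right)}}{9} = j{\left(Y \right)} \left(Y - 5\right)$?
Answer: $715830025$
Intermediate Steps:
$j{\left(f \right)} = 3$ ($j{\left(f \right)} = 3 - \left(f - f\right) = 3 - 0 = 3 + 0 = 3$)
$N{\left(Y \right)} = 135 - 27 Y$ ($N{\left(Y \right)} = - 9 \cdot 3 \left(Y - 5\right) = - 9 \cdot 3 \left(-5 + Y\right) = - 9 \left(-15 + 3 Y\right) = 135 - 27 Y$)
$d = -27186$ ($d = \left(-69\right) 394 = -27186$)
$\left(d + \left(2 N{\left(-3 \right)} + U{\left(4 \right)}\right)\right)^{2} = \left(-27186 - \left(1 - 2 \left(135 - -81\right)\right)\right)^{2} = \left(-27186 - \left(1 - 2 \left(135 + 81\right)\right)\right)^{2} = \left(-27186 + \left(2 \cdot 216 - 1\right)\right)^{2} = \left(-27186 + \left(432 - 1\right)\right)^{2} = \left(-27186 + 431\right)^{2} = \left(-26755\right)^{2} = 715830025$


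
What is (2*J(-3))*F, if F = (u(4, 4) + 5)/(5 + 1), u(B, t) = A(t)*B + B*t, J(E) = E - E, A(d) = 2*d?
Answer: 0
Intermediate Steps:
J(E) = 0
u(B, t) = 3*B*t (u(B, t) = (2*t)*B + B*t = 2*B*t + B*t = 3*B*t)
F = 53/6 (F = (3*4*4 + 5)/(5 + 1) = (48 + 5)/6 = 53*(⅙) = 53/6 ≈ 8.8333)
(2*J(-3))*F = (2*0)*(53/6) = 0*(53/6) = 0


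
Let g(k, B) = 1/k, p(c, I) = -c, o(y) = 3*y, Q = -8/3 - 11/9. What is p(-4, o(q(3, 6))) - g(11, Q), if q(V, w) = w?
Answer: 43/11 ≈ 3.9091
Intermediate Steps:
Q = -35/9 (Q = -8*⅓ - 11*⅑ = -8/3 - 11/9 = -35/9 ≈ -3.8889)
p(-4, o(q(3, 6))) - g(11, Q) = -1*(-4) - 1/11 = 4 - 1*1/11 = 4 - 1/11 = 43/11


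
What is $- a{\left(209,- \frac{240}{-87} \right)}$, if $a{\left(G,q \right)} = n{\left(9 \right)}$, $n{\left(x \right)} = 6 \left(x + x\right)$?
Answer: $-108$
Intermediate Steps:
$n{\left(x \right)} = 12 x$ ($n{\left(x \right)} = 6 \cdot 2 x = 12 x$)
$a{\left(G,q \right)} = 108$ ($a{\left(G,q \right)} = 12 \cdot 9 = 108$)
$- a{\left(209,- \frac{240}{-87} \right)} = \left(-1\right) 108 = -108$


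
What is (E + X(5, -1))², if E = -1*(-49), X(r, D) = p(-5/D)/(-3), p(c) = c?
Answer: 20164/9 ≈ 2240.4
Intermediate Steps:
X(r, D) = 5/(3*D) (X(r, D) = -5/D/(-3) = -5/D*(-⅓) = 5/(3*D))
E = 49
(E + X(5, -1))² = (49 + (5/3)/(-1))² = (49 + (5/3)*(-1))² = (49 - 5/3)² = (142/3)² = 20164/9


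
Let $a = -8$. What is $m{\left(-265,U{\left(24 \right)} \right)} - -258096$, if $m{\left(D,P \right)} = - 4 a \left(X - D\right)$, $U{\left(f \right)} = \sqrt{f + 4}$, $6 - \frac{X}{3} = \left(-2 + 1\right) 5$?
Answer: $267632$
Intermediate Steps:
$X = 33$ ($X = 18 - 3 \left(-2 + 1\right) 5 = 18 - 3 \left(\left(-1\right) 5\right) = 18 - -15 = 18 + 15 = 33$)
$U{\left(f \right)} = \sqrt{4 + f}$
$m{\left(D,P \right)} = 1056 - 32 D$ ($m{\left(D,P \right)} = \left(-4\right) \left(-8\right) \left(33 - D\right) = 32 \left(33 - D\right) = 1056 - 32 D$)
$m{\left(-265,U{\left(24 \right)} \right)} - -258096 = \left(1056 - -8480\right) - -258096 = \left(1056 + 8480\right) + 258096 = 9536 + 258096 = 267632$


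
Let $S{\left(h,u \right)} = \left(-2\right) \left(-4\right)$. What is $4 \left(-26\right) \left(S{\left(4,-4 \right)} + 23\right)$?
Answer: $-3224$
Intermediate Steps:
$S{\left(h,u \right)} = 8$
$4 \left(-26\right) \left(S{\left(4,-4 \right)} + 23\right) = 4 \left(-26\right) \left(8 + 23\right) = \left(-104\right) 31 = -3224$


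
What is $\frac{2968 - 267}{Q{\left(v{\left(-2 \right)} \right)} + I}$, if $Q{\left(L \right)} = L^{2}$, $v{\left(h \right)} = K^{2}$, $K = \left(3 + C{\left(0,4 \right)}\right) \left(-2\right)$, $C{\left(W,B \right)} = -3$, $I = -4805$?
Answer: $- \frac{2701}{4805} \approx -0.56212$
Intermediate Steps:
$K = 0$ ($K = \left(3 - 3\right) \left(-2\right) = 0 \left(-2\right) = 0$)
$v{\left(h \right)} = 0$ ($v{\left(h \right)} = 0^{2} = 0$)
$\frac{2968 - 267}{Q{\left(v{\left(-2 \right)} \right)} + I} = \frac{2968 - 267}{0^{2} - 4805} = \frac{2701}{0 - 4805} = \frac{2701}{-4805} = 2701 \left(- \frac{1}{4805}\right) = - \frac{2701}{4805}$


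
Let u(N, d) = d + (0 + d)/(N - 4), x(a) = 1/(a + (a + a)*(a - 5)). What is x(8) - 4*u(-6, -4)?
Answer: 4037/280 ≈ 14.418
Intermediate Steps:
x(a) = 1/(a + 2*a*(-5 + a)) (x(a) = 1/(a + (2*a)*(-5 + a)) = 1/(a + 2*a*(-5 + a)))
u(N, d) = d + d/(-4 + N)
x(8) - 4*u(-6, -4) = 1/(8*(-9 + 2*8)) - (-16)*(-3 - 6)/(-4 - 6) = 1/(8*(-9 + 16)) - (-16)*(-9)/(-10) = (⅛)/7 - (-16)*(-1)*(-9)/10 = (⅛)*(⅐) - 4*(-18/5) = 1/56 + 72/5 = 4037/280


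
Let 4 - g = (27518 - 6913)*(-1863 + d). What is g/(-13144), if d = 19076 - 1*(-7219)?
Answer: 125855339/3286 ≈ 38300.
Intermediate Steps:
d = 26295 (d = 19076 + 7219 = 26295)
g = -503421356 (g = 4 - (27518 - 6913)*(-1863 + 26295) = 4 - 20605*24432 = 4 - 1*503421360 = 4 - 503421360 = -503421356)
g/(-13144) = -503421356/(-13144) = -503421356*(-1/13144) = 125855339/3286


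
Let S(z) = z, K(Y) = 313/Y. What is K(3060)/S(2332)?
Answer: 313/7135920 ≈ 4.3863e-5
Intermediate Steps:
K(3060)/S(2332) = (313/3060)/2332 = (313*(1/3060))*(1/2332) = (313/3060)*(1/2332) = 313/7135920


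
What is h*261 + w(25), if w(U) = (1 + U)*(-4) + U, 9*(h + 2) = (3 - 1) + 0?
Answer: -543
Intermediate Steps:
h = -16/9 (h = -2 + ((3 - 1) + 0)/9 = -2 + (2 + 0)/9 = -2 + (1/9)*2 = -2 + 2/9 = -16/9 ≈ -1.7778)
w(U) = -4 - 3*U (w(U) = (-4 - 4*U) + U = -4 - 3*U)
h*261 + w(25) = -16/9*261 + (-4 - 3*25) = -464 + (-4 - 75) = -464 - 79 = -543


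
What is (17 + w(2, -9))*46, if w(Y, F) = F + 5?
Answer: 598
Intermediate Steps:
w(Y, F) = 5 + F
(17 + w(2, -9))*46 = (17 + (5 - 9))*46 = (17 - 4)*46 = 13*46 = 598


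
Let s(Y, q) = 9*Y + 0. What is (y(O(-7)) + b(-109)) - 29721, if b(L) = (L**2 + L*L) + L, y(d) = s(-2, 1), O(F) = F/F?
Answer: -6086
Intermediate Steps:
O(F) = 1
s(Y, q) = 9*Y
y(d) = -18 (y(d) = 9*(-2) = -18)
b(L) = L + 2*L**2 (b(L) = (L**2 + L**2) + L = 2*L**2 + L = L + 2*L**2)
(y(O(-7)) + b(-109)) - 29721 = (-18 - 109*(1 + 2*(-109))) - 29721 = (-18 - 109*(1 - 218)) - 29721 = (-18 - 109*(-217)) - 29721 = (-18 + 23653) - 29721 = 23635 - 29721 = -6086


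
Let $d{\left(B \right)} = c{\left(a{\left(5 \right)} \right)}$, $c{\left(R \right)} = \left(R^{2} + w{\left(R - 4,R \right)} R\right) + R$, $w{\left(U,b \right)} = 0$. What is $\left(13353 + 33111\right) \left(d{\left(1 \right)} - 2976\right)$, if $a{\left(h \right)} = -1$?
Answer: $-138276864$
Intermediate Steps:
$c{\left(R \right)} = R + R^{2}$ ($c{\left(R \right)} = \left(R^{2} + 0 R\right) + R = \left(R^{2} + 0\right) + R = R^{2} + R = R + R^{2}$)
$d{\left(B \right)} = 0$ ($d{\left(B \right)} = - (1 - 1) = \left(-1\right) 0 = 0$)
$\left(13353 + 33111\right) \left(d{\left(1 \right)} - 2976\right) = \left(13353 + 33111\right) \left(0 - 2976\right) = 46464 \left(-2976\right) = -138276864$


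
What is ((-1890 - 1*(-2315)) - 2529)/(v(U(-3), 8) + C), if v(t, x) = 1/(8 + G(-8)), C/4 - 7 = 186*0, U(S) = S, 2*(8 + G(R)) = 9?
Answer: -9468/127 ≈ -74.551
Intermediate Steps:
G(R) = -7/2 (G(R) = -8 + (½)*9 = -8 + 9/2 = -7/2)
C = 28 (C = 28 + 4*(186*0) = 28 + 4*0 = 28 + 0 = 28)
v(t, x) = 2/9 (v(t, x) = 1/(8 - 7/2) = 1/(9/2) = 2/9)
((-1890 - 1*(-2315)) - 2529)/(v(U(-3), 8) + C) = ((-1890 - 1*(-2315)) - 2529)/(2/9 + 28) = ((-1890 + 2315) - 2529)/(254/9) = (425 - 2529)*(9/254) = -2104*9/254 = -9468/127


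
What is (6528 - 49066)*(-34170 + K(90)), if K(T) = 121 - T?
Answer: 1452204782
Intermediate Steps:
(6528 - 49066)*(-34170 + K(90)) = (6528 - 49066)*(-34170 + (121 - 1*90)) = -42538*(-34170 + (121 - 90)) = -42538*(-34170 + 31) = -42538*(-34139) = 1452204782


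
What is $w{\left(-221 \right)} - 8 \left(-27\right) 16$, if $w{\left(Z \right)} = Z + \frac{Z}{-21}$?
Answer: $\frac{68156}{21} \approx 3245.5$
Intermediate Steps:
$w{\left(Z \right)} = \frac{20 Z}{21}$ ($w{\left(Z \right)} = Z + Z \left(- \frac{1}{21}\right) = Z - \frac{Z}{21} = \frac{20 Z}{21}$)
$w{\left(-221 \right)} - 8 \left(-27\right) 16 = \frac{20}{21} \left(-221\right) - 8 \left(-27\right) 16 = - \frac{4420}{21} - \left(-216\right) 16 = - \frac{4420}{21} - -3456 = - \frac{4420}{21} + 3456 = \frac{68156}{21}$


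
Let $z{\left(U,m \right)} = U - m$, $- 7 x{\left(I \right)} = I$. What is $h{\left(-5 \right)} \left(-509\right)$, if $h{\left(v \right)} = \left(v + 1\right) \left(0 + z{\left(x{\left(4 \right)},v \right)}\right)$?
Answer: $\frac{63116}{7} \approx 9016.6$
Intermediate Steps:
$x{\left(I \right)} = - \frac{I}{7}$
$h{\left(v \right)} = \left(1 + v\right) \left(- \frac{4}{7} - v\right)$ ($h{\left(v \right)} = \left(v + 1\right) \left(0 - \left(\frac{4}{7} + v\right)\right) = \left(1 + v\right) \left(0 - \left(\frac{4}{7} + v\right)\right) = \left(1 + v\right) \left(- \frac{4}{7} - v\right)$)
$h{\left(-5 \right)} \left(-509\right) = - \frac{\left(1 - 5\right) \left(4 + 7 \left(-5\right)\right)}{7} \left(-509\right) = \left(- \frac{1}{7}\right) \left(-4\right) \left(4 - 35\right) \left(-509\right) = \left(- \frac{1}{7}\right) \left(-4\right) \left(-31\right) \left(-509\right) = \left(- \frac{124}{7}\right) \left(-509\right) = \frac{63116}{7}$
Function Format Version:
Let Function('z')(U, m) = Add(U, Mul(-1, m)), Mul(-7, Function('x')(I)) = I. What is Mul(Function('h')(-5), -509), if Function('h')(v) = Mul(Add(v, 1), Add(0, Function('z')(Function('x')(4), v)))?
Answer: Rational(63116, 7) ≈ 9016.6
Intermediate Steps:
Function('x')(I) = Mul(Rational(-1, 7), I)
Function('h')(v) = Mul(Add(1, v), Add(Rational(-4, 7), Mul(-1, v))) (Function('h')(v) = Mul(Add(v, 1), Add(0, Add(Mul(Rational(-1, 7), 4), Mul(-1, v)))) = Mul(Add(1, v), Add(0, Add(Rational(-4, 7), Mul(-1, v)))) = Mul(Add(1, v), Add(Rational(-4, 7), Mul(-1, v))))
Mul(Function('h')(-5), -509) = Mul(Mul(Rational(-1, 7), Add(1, -5), Add(4, Mul(7, -5))), -509) = Mul(Mul(Rational(-1, 7), -4, Add(4, -35)), -509) = Mul(Mul(Rational(-1, 7), -4, -31), -509) = Mul(Rational(-124, 7), -509) = Rational(63116, 7)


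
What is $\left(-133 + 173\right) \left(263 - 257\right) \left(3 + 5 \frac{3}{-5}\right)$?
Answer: $0$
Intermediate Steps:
$\left(-133 + 173\right) \left(263 - 257\right) \left(3 + 5 \frac{3}{-5}\right) = 40 \cdot 6 \left(3 + 5 \cdot 3 \left(- \frac{1}{5}\right)\right) = 240 \left(3 + 5 \left(- \frac{3}{5}\right)\right) = 240 \left(3 - 3\right) = 240 \cdot 0 = 0$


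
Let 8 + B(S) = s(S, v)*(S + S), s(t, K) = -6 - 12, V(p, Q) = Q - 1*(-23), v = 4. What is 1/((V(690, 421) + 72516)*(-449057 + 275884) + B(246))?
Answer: -1/12634710944 ≈ -7.9147e-11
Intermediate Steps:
V(p, Q) = 23 + Q (V(p, Q) = Q + 23 = 23 + Q)
s(t, K) = -18
B(S) = -8 - 36*S (B(S) = -8 - 18*(S + S) = -8 - 36*S)
1/((V(690, 421) + 72516)*(-449057 + 275884) + B(246)) = 1/(((23 + 421) + 72516)*(-449057 + 275884) + (-8 - 36*246)) = 1/((444 + 72516)*(-173173) + (-8 - 8856)) = 1/(72960*(-173173) - 8864) = 1/(-12634702080 - 8864) = 1/(-12634710944) = -1/12634710944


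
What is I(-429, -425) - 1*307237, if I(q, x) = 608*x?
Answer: -565637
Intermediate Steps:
I(-429, -425) - 1*307237 = 608*(-425) - 1*307237 = -258400 - 307237 = -565637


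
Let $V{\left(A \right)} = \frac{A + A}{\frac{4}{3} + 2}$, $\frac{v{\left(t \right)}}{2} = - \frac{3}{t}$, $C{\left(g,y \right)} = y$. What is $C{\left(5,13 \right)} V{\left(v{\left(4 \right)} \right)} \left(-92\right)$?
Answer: $\frac{5382}{5} \approx 1076.4$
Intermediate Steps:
$v{\left(t \right)} = - \frac{6}{t}$ ($v{\left(t \right)} = 2 \left(- \frac{3}{t}\right) = - \frac{6}{t}$)
$V{\left(A \right)} = \frac{3 A}{5}$ ($V{\left(A \right)} = \frac{2 A}{4 \cdot \frac{1}{3} + 2} = \frac{2 A}{\frac{4}{3} + 2} = \frac{2 A}{\frac{10}{3}} = 2 A \frac{3}{10} = \frac{3 A}{5}$)
$C{\left(5,13 \right)} V{\left(v{\left(4 \right)} \right)} \left(-92\right) = 13 \frac{3 \left(- \frac{6}{4}\right)}{5} \left(-92\right) = 13 \frac{3 \left(\left(-6\right) \frac{1}{4}\right)}{5} \left(-92\right) = 13 \cdot \frac{3}{5} \left(- \frac{3}{2}\right) \left(-92\right) = 13 \left(- \frac{9}{10}\right) \left(-92\right) = \left(- \frac{117}{10}\right) \left(-92\right) = \frac{5382}{5}$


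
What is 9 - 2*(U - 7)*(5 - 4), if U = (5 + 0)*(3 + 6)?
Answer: -67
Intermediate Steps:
U = 45 (U = 5*9 = 45)
9 - 2*(U - 7)*(5 - 4) = 9 - 2*(45 - 7)*(5 - 4) = 9 - 76 = -67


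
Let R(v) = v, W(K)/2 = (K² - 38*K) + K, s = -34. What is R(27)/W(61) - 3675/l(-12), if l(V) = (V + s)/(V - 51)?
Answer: -112983993/22448 ≈ -5033.1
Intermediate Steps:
W(K) = -74*K + 2*K² (W(K) = 2*((K² - 38*K) + K) = 2*(K² - 37*K) = -74*K + 2*K²)
l(V) = (-34 + V)/(-51 + V) (l(V) = (V - 34)/(V - 51) = (-34 + V)/(-51 + V))
R(27)/W(61) - 3675/l(-12) = 27/((2*61*(-37 + 61))) - 3675*(-51 - 12)/(-34 - 12) = 27/((2*61*24)) - 3675/(-46/(-63)) = 27/2928 - 3675/((-1/63*(-46))) = 27*(1/2928) - 3675/46/63 = 9/976 - 3675*63/46 = 9/976 - 231525/46 = -112983993/22448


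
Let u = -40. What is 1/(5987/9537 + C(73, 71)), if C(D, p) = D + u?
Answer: 9537/320708 ≈ 0.029737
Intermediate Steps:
C(D, p) = -40 + D (C(D, p) = D - 40 = -40 + D)
1/(5987/9537 + C(73, 71)) = 1/(5987/9537 + (-40 + 73)) = 1/(5987*(1/9537) + 33) = 1/(5987/9537 + 33) = 1/(320708/9537) = 9537/320708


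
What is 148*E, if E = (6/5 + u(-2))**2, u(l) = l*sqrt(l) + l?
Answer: -27232/25 + 2368*I*sqrt(2)/5 ≈ -1089.3 + 669.77*I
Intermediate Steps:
u(l) = l + l**(3/2) (u(l) = l**(3/2) + l = l + l**(3/2))
E = (-4/5 - 2*I*sqrt(2))**2 (E = (6/5 + (-2 + (-2)**(3/2)))**2 = (6*(1/5) + (-2 - 2*I*sqrt(2)))**2 = (6/5 + (-2 - 2*I*sqrt(2)))**2 = (-4/5 - 2*I*sqrt(2))**2 ≈ -7.36 + 4.5255*I)
148*E = 148*(-184/25 + 16*I*sqrt(2)/5) = -27232/25 + 2368*I*sqrt(2)/5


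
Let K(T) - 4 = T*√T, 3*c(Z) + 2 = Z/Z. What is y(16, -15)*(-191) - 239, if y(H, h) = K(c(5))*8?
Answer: -6351 + 1528*I*√3/9 ≈ -6351.0 + 294.06*I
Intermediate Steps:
c(Z) = -⅓ (c(Z) = -⅔ + (Z/Z)/3 = -⅔ + (⅓)*1 = -⅔ + ⅓ = -⅓)
K(T) = 4 + T^(3/2) (K(T) = 4 + T*√T = 4 + T^(3/2))
y(H, h) = 32 - 8*I*√3/9 (y(H, h) = (4 + (-⅓)^(3/2))*8 = (4 - I*√3/9)*8 = 32 - 8*I*√3/9)
y(16, -15)*(-191) - 239 = (32 - 8*I*√3/9)*(-191) - 239 = (-6112 + 1528*I*√3/9) - 239 = -6351 + 1528*I*√3/9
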